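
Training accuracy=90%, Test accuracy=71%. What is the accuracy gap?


Gap = train_accuracy - test_accuracy
= 90 - 71
= 19%
This gap suggests the model is overfitting.

19


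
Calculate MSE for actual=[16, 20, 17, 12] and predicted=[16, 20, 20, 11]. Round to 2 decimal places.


Differences: [0, 0, -3, 1]
Squared errors: [0, 0, 9, 1]
Sum of squared errors = 10
MSE = 10 / 4 = 2.50

2.50


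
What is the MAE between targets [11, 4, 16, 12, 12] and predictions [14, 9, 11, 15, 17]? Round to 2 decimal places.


Absolute errors: [3, 5, 5, 3, 5]
Sum of absolute errors = 21
MAE = 21 / 5 = 4.20

4.20


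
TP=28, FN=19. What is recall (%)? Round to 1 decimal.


Recall = TP / (TP + FN) * 100
= 28 / (28 + 19)
= 28 / 47
= 0.5957
= 59.6%

59.6


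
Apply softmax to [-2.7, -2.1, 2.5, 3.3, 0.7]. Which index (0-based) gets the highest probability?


Softmax is a monotonic transformation, so it preserves the argmax.
We need to find the index of the maximum logit.
Index 0: -2.7
Index 1: -2.1
Index 2: 2.5
Index 3: 3.3
Index 4: 0.7
Maximum logit = 3.3 at index 3

3


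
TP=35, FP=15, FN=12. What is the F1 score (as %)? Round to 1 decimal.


Precision = TP / (TP + FP) = 35 / 50 = 0.7
Recall = TP / (TP + FN) = 35 / 47 = 0.7447
F1 = 2 * P * R / (P + R)
= 2 * 0.7 * 0.7447 / (0.7 + 0.7447)
= 1.0426 / 1.4447
= 0.7216
As percentage: 72.2%

72.2


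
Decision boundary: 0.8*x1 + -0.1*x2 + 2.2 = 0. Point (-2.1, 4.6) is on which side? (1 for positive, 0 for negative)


Compute 0.8 * -2.1 + -0.1 * 4.6 + 2.2
= -1.68 + -0.46 + 2.2
= 0.06
Since 0.06 >= 0, the point is on the positive side.

1


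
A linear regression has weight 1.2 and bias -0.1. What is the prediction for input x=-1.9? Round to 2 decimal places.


y = 1.2 * -1.9 + (-0.1)
= -2.28 + (-0.1)
= -2.38

-2.38


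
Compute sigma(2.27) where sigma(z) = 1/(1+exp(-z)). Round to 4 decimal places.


sigmoid(z) = 1 / (1 + exp(-z))
exp(-(2.27)) = exp(-2.27) = 0.1033
1 + 0.1033 = 1.1033
1 / 1.1033 = 0.9064

0.9064


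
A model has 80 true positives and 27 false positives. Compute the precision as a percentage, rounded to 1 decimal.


Precision = TP / (TP + FP) * 100
= 80 / (80 + 27)
= 80 / 107
= 0.7477
= 74.8%

74.8


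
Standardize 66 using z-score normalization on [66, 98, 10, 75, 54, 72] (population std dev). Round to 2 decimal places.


Mean = (66 + 98 + 10 + 75 + 54 + 72) / 6 = 62.5
Variance = sum((x_i - mean)^2) / n = 724.5833
Std = sqrt(724.5833) = 26.9181
Z = (x - mean) / std
= (66 - 62.5) / 26.9181
= 3.5 / 26.9181
= 0.13

0.13


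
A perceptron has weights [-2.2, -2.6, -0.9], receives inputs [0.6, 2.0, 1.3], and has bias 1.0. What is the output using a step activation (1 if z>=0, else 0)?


z = w . x + b
= -2.2*0.6 + -2.6*2.0 + -0.9*1.3 + 1.0
= -1.32 + -5.2 + -1.17 + 1.0
= -7.69 + 1.0
= -6.69
Since z = -6.69 < 0, output = 0

0


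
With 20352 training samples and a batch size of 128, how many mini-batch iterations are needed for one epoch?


Iterations per epoch = dataset_size / batch_size
= 20352 / 128
= 159

159


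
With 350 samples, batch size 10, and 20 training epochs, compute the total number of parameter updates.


Iterations per epoch = 350 / 10 = 35
Total updates = iterations_per_epoch * epochs
= 35 * 20
= 700

700


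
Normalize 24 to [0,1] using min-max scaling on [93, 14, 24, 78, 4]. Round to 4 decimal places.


Min = 4, Max = 93
Range = 93 - 4 = 89
Scaled = (x - min) / (max - min)
= (24 - 4) / 89
= 20 / 89
= 0.2247

0.2247


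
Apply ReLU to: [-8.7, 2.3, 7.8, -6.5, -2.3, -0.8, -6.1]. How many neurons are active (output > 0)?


ReLU(x) = max(0, x) for each element:
ReLU(-8.7) = 0
ReLU(2.3) = 2.3
ReLU(7.8) = 7.8
ReLU(-6.5) = 0
ReLU(-2.3) = 0
ReLU(-0.8) = 0
ReLU(-6.1) = 0
Active neurons (>0): 2

2


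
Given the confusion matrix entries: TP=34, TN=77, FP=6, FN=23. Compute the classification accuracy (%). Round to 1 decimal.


Accuracy = (TP + TN) / (TP + TN + FP + FN) * 100
= (34 + 77) / (34 + 77 + 6 + 23)
= 111 / 140
= 0.7929
= 79.3%

79.3


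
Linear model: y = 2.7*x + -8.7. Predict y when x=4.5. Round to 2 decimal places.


y = 2.7 * 4.5 + (-8.7)
= 12.15 + (-8.7)
= 3.45

3.45


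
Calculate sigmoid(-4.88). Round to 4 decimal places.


sigmoid(z) = 1 / (1 + exp(-z))
exp(-(-4.88)) = exp(4.88) = 131.6307
1 + 131.6307 = 132.6307
1 / 132.6307 = 0.0075

0.0075


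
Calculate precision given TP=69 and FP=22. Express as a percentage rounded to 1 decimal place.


Precision = TP / (TP + FP) * 100
= 69 / (69 + 22)
= 69 / 91
= 0.7582
= 75.8%

75.8


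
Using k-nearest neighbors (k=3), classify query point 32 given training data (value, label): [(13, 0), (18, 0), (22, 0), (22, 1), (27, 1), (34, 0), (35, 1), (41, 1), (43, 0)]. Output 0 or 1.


Distances from query 32:
Point 34 (class 0): distance = 2
Point 35 (class 1): distance = 3
Point 27 (class 1): distance = 5
K=3 nearest neighbors: classes = [0, 1, 1]
Votes for class 1: 2 / 3
Majority vote => class 1

1


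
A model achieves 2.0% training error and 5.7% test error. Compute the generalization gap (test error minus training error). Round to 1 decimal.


Generalization gap = test_error - train_error
= 5.7 - 2.0
= 3.7%
A moderate gap.

3.7


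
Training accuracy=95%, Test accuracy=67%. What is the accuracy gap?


Gap = train_accuracy - test_accuracy
= 95 - 67
= 28%
This large gap strongly indicates overfitting.

28


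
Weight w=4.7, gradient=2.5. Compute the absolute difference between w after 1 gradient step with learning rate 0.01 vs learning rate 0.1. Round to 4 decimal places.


With lr=0.01: w_new = 4.7 - 0.01 * 2.5 = 4.675
With lr=0.1: w_new = 4.7 - 0.1 * 2.5 = 4.45
Absolute difference = |4.675 - 4.45|
= 0.2250

0.2250


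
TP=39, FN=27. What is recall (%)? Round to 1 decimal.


Recall = TP / (TP + FN) * 100
= 39 / (39 + 27)
= 39 / 66
= 0.5909
= 59.1%

59.1


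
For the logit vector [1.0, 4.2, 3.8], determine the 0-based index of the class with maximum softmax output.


Softmax is a monotonic transformation, so it preserves the argmax.
We need to find the index of the maximum logit.
Index 0: 1.0
Index 1: 4.2
Index 2: 3.8
Maximum logit = 4.2 at index 1

1


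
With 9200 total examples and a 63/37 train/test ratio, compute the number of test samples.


Train samples = 9200 * 63% = 5796
Test samples = 9200 - 5796
= 3404

3404


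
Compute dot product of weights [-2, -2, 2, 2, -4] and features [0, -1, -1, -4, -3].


Element-wise products:
-2 * 0 = 0
-2 * -1 = 2
2 * -1 = -2
2 * -4 = -8
-4 * -3 = 12
Sum = 0 + 2 + -2 + -8 + 12
= 4

4


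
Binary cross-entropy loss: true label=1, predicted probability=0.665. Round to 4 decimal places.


For y=1: Loss = -log(p)
= -log(0.665)
= -(-0.408)
= 0.4080

0.4080


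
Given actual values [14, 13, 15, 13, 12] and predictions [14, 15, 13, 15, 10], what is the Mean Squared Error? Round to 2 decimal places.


Differences: [0, -2, 2, -2, 2]
Squared errors: [0, 4, 4, 4, 4]
Sum of squared errors = 16
MSE = 16 / 5 = 3.20

3.20


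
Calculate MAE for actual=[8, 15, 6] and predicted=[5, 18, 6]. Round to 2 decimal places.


Absolute errors: [3, 3, 0]
Sum of absolute errors = 6
MAE = 6 / 3 = 2.00

2.00


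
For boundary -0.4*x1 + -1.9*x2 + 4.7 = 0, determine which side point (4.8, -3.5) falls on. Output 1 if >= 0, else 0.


Compute -0.4 * 4.8 + -1.9 * -3.5 + 4.7
= -1.92 + 6.65 + 4.7
= 9.43
Since 9.43 >= 0, the point is on the positive side.

1


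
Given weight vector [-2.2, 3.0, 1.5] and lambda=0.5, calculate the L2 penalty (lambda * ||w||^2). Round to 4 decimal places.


Squaring each weight:
(-2.2)^2 = 4.84
3.0^2 = 9.0
1.5^2 = 2.25
Sum of squares = 16.09
Penalty = 0.5 * 16.09 = 8.0450

8.0450


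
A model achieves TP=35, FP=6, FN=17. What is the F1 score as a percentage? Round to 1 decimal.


Precision = TP / (TP + FP) = 35 / 41 = 0.8537
Recall = TP / (TP + FN) = 35 / 52 = 0.6731
F1 = 2 * P * R / (P + R)
= 2 * 0.8537 * 0.6731 / (0.8537 + 0.6731)
= 1.1492 / 1.5267
= 0.7527
As percentage: 75.3%

75.3


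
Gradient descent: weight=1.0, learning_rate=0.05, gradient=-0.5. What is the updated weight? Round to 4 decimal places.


w_new = w_old - lr * gradient
= 1.0 - 0.05 * -0.5
= 1.0 - (-0.025)
= 1.0250

1.0250


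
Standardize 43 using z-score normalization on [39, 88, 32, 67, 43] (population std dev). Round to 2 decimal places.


Mean = (39 + 88 + 32 + 67 + 43) / 5 = 53.8
Variance = sum((x_i - mean)^2) / n = 430.96
Std = sqrt(430.96) = 20.7596
Z = (x - mean) / std
= (43 - 53.8) / 20.7596
= -10.8 / 20.7596
= -0.52

-0.52


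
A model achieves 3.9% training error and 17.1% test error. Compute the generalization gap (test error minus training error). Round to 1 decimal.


Generalization gap = test_error - train_error
= 17.1 - 3.9
= 13.2%
A large gap suggests overfitting.

13.2


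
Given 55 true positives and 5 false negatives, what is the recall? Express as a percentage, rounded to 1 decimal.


Recall = TP / (TP + FN) * 100
= 55 / (55 + 5)
= 55 / 60
= 0.9167
= 91.7%

91.7


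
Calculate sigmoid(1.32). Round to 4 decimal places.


sigmoid(z) = 1 / (1 + exp(-z))
exp(-(1.32)) = exp(-1.32) = 0.2671
1 + 0.2671 = 1.2671
1 / 1.2671 = 0.7892

0.7892


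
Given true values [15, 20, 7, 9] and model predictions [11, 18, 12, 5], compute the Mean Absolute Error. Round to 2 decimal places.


Absolute errors: [4, 2, 5, 4]
Sum of absolute errors = 15
MAE = 15 / 4 = 3.75

3.75


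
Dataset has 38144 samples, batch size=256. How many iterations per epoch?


Iterations per epoch = dataset_size / batch_size
= 38144 / 256
= 149

149


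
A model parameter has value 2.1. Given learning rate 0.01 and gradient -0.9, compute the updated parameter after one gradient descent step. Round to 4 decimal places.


w_new = w_old - lr * gradient
= 2.1 - 0.01 * -0.9
= 2.1 - (-0.009)
= 2.1090

2.1090


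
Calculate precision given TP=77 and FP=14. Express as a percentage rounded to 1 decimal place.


Precision = TP / (TP + FP) * 100
= 77 / (77 + 14)
= 77 / 91
= 0.8462
= 84.6%

84.6


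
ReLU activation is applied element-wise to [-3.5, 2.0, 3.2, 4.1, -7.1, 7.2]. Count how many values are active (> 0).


ReLU(x) = max(0, x) for each element:
ReLU(-3.5) = 0
ReLU(2.0) = 2.0
ReLU(3.2) = 3.2
ReLU(4.1) = 4.1
ReLU(-7.1) = 0
ReLU(7.2) = 7.2
Active neurons (>0): 4

4


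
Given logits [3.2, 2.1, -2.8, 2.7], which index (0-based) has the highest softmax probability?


Softmax is a monotonic transformation, so it preserves the argmax.
We need to find the index of the maximum logit.
Index 0: 3.2
Index 1: 2.1
Index 2: -2.8
Index 3: 2.7
Maximum logit = 3.2 at index 0

0


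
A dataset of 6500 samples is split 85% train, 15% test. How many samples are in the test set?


Train samples = 6500 * 85% = 5525
Test samples = 6500 - 5525
= 975

975


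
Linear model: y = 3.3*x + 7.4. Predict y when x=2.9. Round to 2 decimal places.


y = 3.3 * 2.9 + (7.4)
= 9.57 + (7.4)
= 16.97

16.97


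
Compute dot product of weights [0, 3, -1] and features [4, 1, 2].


Element-wise products:
0 * 4 = 0
3 * 1 = 3
-1 * 2 = -2
Sum = 0 + 3 + -2
= 1

1


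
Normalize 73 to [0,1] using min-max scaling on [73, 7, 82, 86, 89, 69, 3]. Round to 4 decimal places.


Min = 3, Max = 89
Range = 89 - 3 = 86
Scaled = (x - min) / (max - min)
= (73 - 3) / 86
= 70 / 86
= 0.8140

0.8140


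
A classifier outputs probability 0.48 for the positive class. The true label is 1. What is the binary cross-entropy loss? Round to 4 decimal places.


For y=1: Loss = -log(p)
= -log(0.48)
= -(-0.734)
= 0.7340

0.7340


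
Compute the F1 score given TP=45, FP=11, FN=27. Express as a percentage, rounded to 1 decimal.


Precision = TP / (TP + FP) = 45 / 56 = 0.8036
Recall = TP / (TP + FN) = 45 / 72 = 0.625
F1 = 2 * P * R / (P + R)
= 2 * 0.8036 * 0.625 / (0.8036 + 0.625)
= 1.0045 / 1.4286
= 0.7031
As percentage: 70.3%

70.3


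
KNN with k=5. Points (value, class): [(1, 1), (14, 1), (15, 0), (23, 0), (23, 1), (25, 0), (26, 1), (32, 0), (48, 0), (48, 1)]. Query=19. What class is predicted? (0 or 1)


Distances from query 19:
Point 15 (class 0): distance = 4
Point 23 (class 0): distance = 4
Point 23 (class 1): distance = 4
Point 14 (class 1): distance = 5
Point 25 (class 0): distance = 6
K=5 nearest neighbors: classes = [0, 0, 1, 1, 0]
Votes for class 1: 2 / 5
Majority vote => class 0

0


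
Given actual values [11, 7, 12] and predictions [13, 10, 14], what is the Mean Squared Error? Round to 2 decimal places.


Differences: [-2, -3, -2]
Squared errors: [4, 9, 4]
Sum of squared errors = 17
MSE = 17 / 3 = 5.67

5.67


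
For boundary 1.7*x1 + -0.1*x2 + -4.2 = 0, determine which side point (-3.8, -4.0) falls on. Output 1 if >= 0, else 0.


Compute 1.7 * -3.8 + -0.1 * -4.0 + -4.2
= -6.46 + 0.4 + -4.2
= -10.26
Since -10.26 < 0, the point is on the negative side.

0


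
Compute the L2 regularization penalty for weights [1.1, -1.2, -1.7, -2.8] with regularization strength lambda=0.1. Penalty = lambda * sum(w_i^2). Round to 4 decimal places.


Squaring each weight:
1.1^2 = 1.21
(-1.2)^2 = 1.44
(-1.7)^2 = 2.89
(-2.8)^2 = 7.84
Sum of squares = 13.38
Penalty = 0.1 * 13.38 = 1.3380

1.3380


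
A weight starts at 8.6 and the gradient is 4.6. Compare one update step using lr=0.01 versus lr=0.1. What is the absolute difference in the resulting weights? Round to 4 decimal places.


With lr=0.01: w_new = 8.6 - 0.01 * 4.6 = 8.554
With lr=0.1: w_new = 8.6 - 0.1 * 4.6 = 8.14
Absolute difference = |8.554 - 8.14|
= 0.4140

0.4140


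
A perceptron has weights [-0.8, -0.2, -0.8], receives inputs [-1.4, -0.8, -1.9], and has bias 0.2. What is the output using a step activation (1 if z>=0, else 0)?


z = w . x + b
= -0.8*-1.4 + -0.2*-0.8 + -0.8*-1.9 + 0.2
= 1.12 + 0.16 + 1.52 + 0.2
= 2.8 + 0.2
= 3.0
Since z = 3.0 >= 0, output = 1

1


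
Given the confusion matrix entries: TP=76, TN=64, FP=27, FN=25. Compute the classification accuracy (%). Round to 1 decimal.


Accuracy = (TP + TN) / (TP + TN + FP + FN) * 100
= (76 + 64) / (76 + 64 + 27 + 25)
= 140 / 192
= 0.7292
= 72.9%

72.9


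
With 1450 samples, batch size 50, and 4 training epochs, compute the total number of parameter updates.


Iterations per epoch = 1450 / 50 = 29
Total updates = iterations_per_epoch * epochs
= 29 * 4
= 116

116


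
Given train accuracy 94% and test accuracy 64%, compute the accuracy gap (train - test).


Gap = train_accuracy - test_accuracy
= 94 - 64
= 30%
This large gap strongly indicates overfitting.

30


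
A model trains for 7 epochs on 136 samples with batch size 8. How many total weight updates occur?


Iterations per epoch = 136 / 8 = 17
Total updates = iterations_per_epoch * epochs
= 17 * 7
= 119

119


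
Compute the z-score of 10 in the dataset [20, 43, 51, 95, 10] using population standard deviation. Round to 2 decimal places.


Mean = (20 + 43 + 51 + 95 + 10) / 5 = 43.8
Variance = sum((x_i - mean)^2) / n = 876.56
Std = sqrt(876.56) = 29.6068
Z = (x - mean) / std
= (10 - 43.8) / 29.6068
= -33.8 / 29.6068
= -1.14

-1.14


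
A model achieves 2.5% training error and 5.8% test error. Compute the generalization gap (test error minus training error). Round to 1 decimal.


Generalization gap = test_error - train_error
= 5.8 - 2.5
= 3.3%
A moderate gap.

3.3


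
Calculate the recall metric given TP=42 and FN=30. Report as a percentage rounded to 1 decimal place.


Recall = TP / (TP + FN) * 100
= 42 / (42 + 30)
= 42 / 72
= 0.5833
= 58.3%

58.3


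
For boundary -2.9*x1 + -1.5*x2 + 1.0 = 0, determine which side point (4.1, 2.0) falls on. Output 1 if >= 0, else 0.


Compute -2.9 * 4.1 + -1.5 * 2.0 + 1.0
= -11.89 + -3.0 + 1.0
= -13.89
Since -13.89 < 0, the point is on the negative side.

0


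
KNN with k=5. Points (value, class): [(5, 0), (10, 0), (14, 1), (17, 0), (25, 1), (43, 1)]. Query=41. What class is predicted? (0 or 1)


Distances from query 41:
Point 43 (class 1): distance = 2
Point 25 (class 1): distance = 16
Point 17 (class 0): distance = 24
Point 14 (class 1): distance = 27
Point 10 (class 0): distance = 31
K=5 nearest neighbors: classes = [1, 1, 0, 1, 0]
Votes for class 1: 3 / 5
Majority vote => class 1

1


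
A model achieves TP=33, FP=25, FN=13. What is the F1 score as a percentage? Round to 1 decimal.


Precision = TP / (TP + FP) = 33 / 58 = 0.569
Recall = TP / (TP + FN) = 33 / 46 = 0.7174
F1 = 2 * P * R / (P + R)
= 2 * 0.569 * 0.7174 / (0.569 + 0.7174)
= 0.8163 / 1.2864
= 0.6346
As percentage: 63.5%

63.5


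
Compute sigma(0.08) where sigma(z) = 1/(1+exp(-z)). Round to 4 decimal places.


sigmoid(z) = 1 / (1 + exp(-z))
exp(-(0.08)) = exp(-0.08) = 0.9231
1 + 0.9231 = 1.9231
1 / 1.9231 = 0.5200

0.5200


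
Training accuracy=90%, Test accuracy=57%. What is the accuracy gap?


Gap = train_accuracy - test_accuracy
= 90 - 57
= 33%
This large gap strongly indicates overfitting.

33


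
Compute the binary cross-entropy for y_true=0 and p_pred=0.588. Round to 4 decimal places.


For y=0: Loss = -log(1-p)
= -log(1 - 0.588)
= -log(0.412)
= -(-0.8867)
= 0.8867

0.8867


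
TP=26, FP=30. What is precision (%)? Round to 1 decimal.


Precision = TP / (TP + FP) * 100
= 26 / (26 + 30)
= 26 / 56
= 0.4643
= 46.4%

46.4


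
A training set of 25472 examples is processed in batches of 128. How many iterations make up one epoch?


Iterations per epoch = dataset_size / batch_size
= 25472 / 128
= 199

199


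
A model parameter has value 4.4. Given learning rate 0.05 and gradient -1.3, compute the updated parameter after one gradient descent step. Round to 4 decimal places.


w_new = w_old - lr * gradient
= 4.4 - 0.05 * -1.3
= 4.4 - (-0.065)
= 4.4650

4.4650


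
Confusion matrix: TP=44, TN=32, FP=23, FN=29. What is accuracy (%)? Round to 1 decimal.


Accuracy = (TP + TN) / (TP + TN + FP + FN) * 100
= (44 + 32) / (44 + 32 + 23 + 29)
= 76 / 128
= 0.5938
= 59.4%

59.4


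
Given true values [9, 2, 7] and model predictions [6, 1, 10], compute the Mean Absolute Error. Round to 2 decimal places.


Absolute errors: [3, 1, 3]
Sum of absolute errors = 7
MAE = 7 / 3 = 2.33

2.33


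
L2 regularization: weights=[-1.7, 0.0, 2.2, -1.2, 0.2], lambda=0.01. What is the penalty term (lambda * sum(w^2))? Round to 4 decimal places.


Squaring each weight:
(-1.7)^2 = 2.89
0.0^2 = 0.0
2.2^2 = 4.84
(-1.2)^2 = 1.44
0.2^2 = 0.04
Sum of squares = 9.21
Penalty = 0.01 * 9.21 = 0.0921

0.0921


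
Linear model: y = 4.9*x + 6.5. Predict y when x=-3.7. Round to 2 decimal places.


y = 4.9 * -3.7 + (6.5)
= -18.13 + (6.5)
= -11.63

-11.63


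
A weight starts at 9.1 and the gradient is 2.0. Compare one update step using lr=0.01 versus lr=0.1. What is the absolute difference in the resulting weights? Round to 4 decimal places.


With lr=0.01: w_new = 9.1 - 0.01 * 2.0 = 9.08
With lr=0.1: w_new = 9.1 - 0.1 * 2.0 = 8.9
Absolute difference = |9.08 - 8.9|
= 0.1800

0.1800


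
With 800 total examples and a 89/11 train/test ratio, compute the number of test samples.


Train samples = 800 * 89% = 712
Test samples = 800 - 712
= 88

88


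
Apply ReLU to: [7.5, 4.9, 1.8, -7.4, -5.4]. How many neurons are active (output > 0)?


ReLU(x) = max(0, x) for each element:
ReLU(7.5) = 7.5
ReLU(4.9) = 4.9
ReLU(1.8) = 1.8
ReLU(-7.4) = 0
ReLU(-5.4) = 0
Active neurons (>0): 3

3


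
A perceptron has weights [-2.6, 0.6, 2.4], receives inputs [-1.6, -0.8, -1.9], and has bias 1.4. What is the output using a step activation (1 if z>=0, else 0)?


z = w . x + b
= -2.6*-1.6 + 0.6*-0.8 + 2.4*-1.9 + 1.4
= 4.16 + -0.48 + -4.56 + 1.4
= -0.88 + 1.4
= 0.52
Since z = 0.52 >= 0, output = 1

1


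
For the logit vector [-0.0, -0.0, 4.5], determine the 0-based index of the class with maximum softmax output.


Softmax is a monotonic transformation, so it preserves the argmax.
We need to find the index of the maximum logit.
Index 0: -0.0
Index 1: -0.0
Index 2: 4.5
Maximum logit = 4.5 at index 2

2


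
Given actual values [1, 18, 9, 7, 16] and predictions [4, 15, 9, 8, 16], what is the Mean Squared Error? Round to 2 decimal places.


Differences: [-3, 3, 0, -1, 0]
Squared errors: [9, 9, 0, 1, 0]
Sum of squared errors = 19
MSE = 19 / 5 = 3.80

3.80


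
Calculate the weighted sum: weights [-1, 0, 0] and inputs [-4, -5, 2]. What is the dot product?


Element-wise products:
-1 * -4 = 4
0 * -5 = 0
0 * 2 = 0
Sum = 4 + 0 + 0
= 4

4


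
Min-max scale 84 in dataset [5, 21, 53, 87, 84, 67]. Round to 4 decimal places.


Min = 5, Max = 87
Range = 87 - 5 = 82
Scaled = (x - min) / (max - min)
= (84 - 5) / 82
= 79 / 82
= 0.9634

0.9634


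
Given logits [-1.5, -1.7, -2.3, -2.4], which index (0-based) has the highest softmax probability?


Softmax is a monotonic transformation, so it preserves the argmax.
We need to find the index of the maximum logit.
Index 0: -1.5
Index 1: -1.7
Index 2: -2.3
Index 3: -2.4
Maximum logit = -1.5 at index 0

0


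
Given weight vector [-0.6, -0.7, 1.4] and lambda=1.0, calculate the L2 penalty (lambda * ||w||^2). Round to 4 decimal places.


Squaring each weight:
(-0.6)^2 = 0.36
(-0.7)^2 = 0.49
1.4^2 = 1.96
Sum of squares = 2.81
Penalty = 1.0 * 2.81 = 2.8100

2.8100


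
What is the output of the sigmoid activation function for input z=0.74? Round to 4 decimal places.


sigmoid(z) = 1 / (1 + exp(-z))
exp(-(0.74)) = exp(-0.74) = 0.4771
1 + 0.4771 = 1.4771
1 / 1.4771 = 0.6770

0.6770


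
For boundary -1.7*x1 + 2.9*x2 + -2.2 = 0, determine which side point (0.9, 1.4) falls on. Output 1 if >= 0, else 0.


Compute -1.7 * 0.9 + 2.9 * 1.4 + -2.2
= -1.53 + 4.06 + -2.2
= 0.33
Since 0.33 >= 0, the point is on the positive side.

1


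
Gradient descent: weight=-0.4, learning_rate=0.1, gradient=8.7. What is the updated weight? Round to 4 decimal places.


w_new = w_old - lr * gradient
= -0.4 - 0.1 * 8.7
= -0.4 - (0.87)
= -1.2700

-1.2700


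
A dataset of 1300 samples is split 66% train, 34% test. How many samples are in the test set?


Train samples = 1300 * 66% = 858
Test samples = 1300 - 858
= 442

442


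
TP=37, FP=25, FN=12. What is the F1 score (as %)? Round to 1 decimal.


Precision = TP / (TP + FP) = 37 / 62 = 0.5968
Recall = TP / (TP + FN) = 37 / 49 = 0.7551
F1 = 2 * P * R / (P + R)
= 2 * 0.5968 * 0.7551 / (0.5968 + 0.7551)
= 0.9013 / 1.3519
= 0.6667
As percentage: 66.7%

66.7


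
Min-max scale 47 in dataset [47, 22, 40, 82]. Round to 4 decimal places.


Min = 22, Max = 82
Range = 82 - 22 = 60
Scaled = (x - min) / (max - min)
= (47 - 22) / 60
= 25 / 60
= 0.4167

0.4167


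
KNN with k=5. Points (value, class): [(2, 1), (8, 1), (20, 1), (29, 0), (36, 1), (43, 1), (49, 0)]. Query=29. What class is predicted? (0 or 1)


Distances from query 29:
Point 29 (class 0): distance = 0
Point 36 (class 1): distance = 7
Point 20 (class 1): distance = 9
Point 43 (class 1): distance = 14
Point 49 (class 0): distance = 20
K=5 nearest neighbors: classes = [0, 1, 1, 1, 0]
Votes for class 1: 3 / 5
Majority vote => class 1

1


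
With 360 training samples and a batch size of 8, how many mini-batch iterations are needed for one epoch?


Iterations per epoch = dataset_size / batch_size
= 360 / 8
= 45

45


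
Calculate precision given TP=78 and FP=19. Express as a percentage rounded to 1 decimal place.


Precision = TP / (TP + FP) * 100
= 78 / (78 + 19)
= 78 / 97
= 0.8041
= 80.4%

80.4


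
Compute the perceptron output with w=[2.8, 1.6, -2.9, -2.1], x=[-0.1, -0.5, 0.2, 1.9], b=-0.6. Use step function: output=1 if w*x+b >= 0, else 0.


z = w . x + b
= 2.8*-0.1 + 1.6*-0.5 + -2.9*0.2 + -2.1*1.9 + -0.6
= -0.28 + -0.8 + -0.58 + -3.99 + -0.6
= -5.65 + -0.6
= -6.25
Since z = -6.25 < 0, output = 0

0


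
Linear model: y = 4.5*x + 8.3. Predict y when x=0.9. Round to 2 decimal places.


y = 4.5 * 0.9 + (8.3)
= 4.05 + (8.3)
= 12.35

12.35


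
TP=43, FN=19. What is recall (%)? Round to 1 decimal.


Recall = TP / (TP + FN) * 100
= 43 / (43 + 19)
= 43 / 62
= 0.6935
= 69.4%

69.4


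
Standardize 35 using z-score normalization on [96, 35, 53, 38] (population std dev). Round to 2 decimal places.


Mean = (96 + 35 + 53 + 38) / 4 = 55.5
Variance = sum((x_i - mean)^2) / n = 593.25
Std = sqrt(593.25) = 24.3567
Z = (x - mean) / std
= (35 - 55.5) / 24.3567
= -20.5 / 24.3567
= -0.84

-0.84


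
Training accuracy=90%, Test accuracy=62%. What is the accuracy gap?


Gap = train_accuracy - test_accuracy
= 90 - 62
= 28%
This large gap strongly indicates overfitting.

28


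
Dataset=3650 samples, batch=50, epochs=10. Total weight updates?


Iterations per epoch = 3650 / 50 = 73
Total updates = iterations_per_epoch * epochs
= 73 * 10
= 730

730


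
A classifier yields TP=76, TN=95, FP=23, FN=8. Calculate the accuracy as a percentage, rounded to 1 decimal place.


Accuracy = (TP + TN) / (TP + TN + FP + FN) * 100
= (76 + 95) / (76 + 95 + 23 + 8)
= 171 / 202
= 0.8465
= 84.7%

84.7


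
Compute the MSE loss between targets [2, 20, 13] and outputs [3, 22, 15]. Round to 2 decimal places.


Differences: [-1, -2, -2]
Squared errors: [1, 4, 4]
Sum of squared errors = 9
MSE = 9 / 3 = 3.00

3.00


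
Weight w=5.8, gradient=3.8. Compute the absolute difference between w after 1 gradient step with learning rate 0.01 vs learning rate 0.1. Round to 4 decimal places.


With lr=0.01: w_new = 5.8 - 0.01 * 3.8 = 5.762
With lr=0.1: w_new = 5.8 - 0.1 * 3.8 = 5.42
Absolute difference = |5.762 - 5.42|
= 0.3420

0.3420


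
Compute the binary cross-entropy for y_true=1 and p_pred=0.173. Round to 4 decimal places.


For y=1: Loss = -log(p)
= -log(0.173)
= -(-1.7545)
= 1.7545

1.7545


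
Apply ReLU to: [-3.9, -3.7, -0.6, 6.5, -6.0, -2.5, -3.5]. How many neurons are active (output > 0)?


ReLU(x) = max(0, x) for each element:
ReLU(-3.9) = 0
ReLU(-3.7) = 0
ReLU(-0.6) = 0
ReLU(6.5) = 6.5
ReLU(-6.0) = 0
ReLU(-2.5) = 0
ReLU(-3.5) = 0
Active neurons (>0): 1

1


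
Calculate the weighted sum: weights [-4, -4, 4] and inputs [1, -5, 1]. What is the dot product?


Element-wise products:
-4 * 1 = -4
-4 * -5 = 20
4 * 1 = 4
Sum = -4 + 20 + 4
= 20

20


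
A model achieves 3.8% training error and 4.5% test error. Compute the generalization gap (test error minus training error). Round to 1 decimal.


Generalization gap = test_error - train_error
= 4.5 - 3.8
= 0.7%
A small gap suggests good generalization.

0.7


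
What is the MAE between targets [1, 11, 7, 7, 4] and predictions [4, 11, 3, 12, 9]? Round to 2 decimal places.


Absolute errors: [3, 0, 4, 5, 5]
Sum of absolute errors = 17
MAE = 17 / 5 = 3.40

3.40


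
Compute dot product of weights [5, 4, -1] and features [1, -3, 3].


Element-wise products:
5 * 1 = 5
4 * -3 = -12
-1 * 3 = -3
Sum = 5 + -12 + -3
= -10

-10


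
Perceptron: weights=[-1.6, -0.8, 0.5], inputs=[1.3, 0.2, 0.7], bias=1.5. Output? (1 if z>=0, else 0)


z = w . x + b
= -1.6*1.3 + -0.8*0.2 + 0.5*0.7 + 1.5
= -2.08 + -0.16 + 0.35 + 1.5
= -1.89 + 1.5
= -0.39
Since z = -0.39 < 0, output = 0

0


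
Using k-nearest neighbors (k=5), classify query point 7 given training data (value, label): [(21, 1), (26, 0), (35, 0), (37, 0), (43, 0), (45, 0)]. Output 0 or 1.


Distances from query 7:
Point 21 (class 1): distance = 14
Point 26 (class 0): distance = 19
Point 35 (class 0): distance = 28
Point 37 (class 0): distance = 30
Point 43 (class 0): distance = 36
K=5 nearest neighbors: classes = [1, 0, 0, 0, 0]
Votes for class 1: 1 / 5
Majority vote => class 0

0


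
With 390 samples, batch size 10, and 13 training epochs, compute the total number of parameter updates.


Iterations per epoch = 390 / 10 = 39
Total updates = iterations_per_epoch * epochs
= 39 * 13
= 507

507


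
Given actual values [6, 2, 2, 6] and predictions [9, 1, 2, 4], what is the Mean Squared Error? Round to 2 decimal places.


Differences: [-3, 1, 0, 2]
Squared errors: [9, 1, 0, 4]
Sum of squared errors = 14
MSE = 14 / 4 = 3.50

3.50


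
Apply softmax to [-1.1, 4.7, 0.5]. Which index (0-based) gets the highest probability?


Softmax is a monotonic transformation, so it preserves the argmax.
We need to find the index of the maximum logit.
Index 0: -1.1
Index 1: 4.7
Index 2: 0.5
Maximum logit = 4.7 at index 1

1


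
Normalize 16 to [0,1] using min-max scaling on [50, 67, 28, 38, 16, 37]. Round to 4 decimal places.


Min = 16, Max = 67
Range = 67 - 16 = 51
Scaled = (x - min) / (max - min)
= (16 - 16) / 51
= 0 / 51
= 0.0000

0.0000


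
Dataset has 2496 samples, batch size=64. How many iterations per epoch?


Iterations per epoch = dataset_size / batch_size
= 2496 / 64
= 39

39


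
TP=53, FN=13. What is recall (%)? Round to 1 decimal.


Recall = TP / (TP + FN) * 100
= 53 / (53 + 13)
= 53 / 66
= 0.803
= 80.3%

80.3


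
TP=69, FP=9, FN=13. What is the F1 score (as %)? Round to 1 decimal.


Precision = TP / (TP + FP) = 69 / 78 = 0.8846
Recall = TP / (TP + FN) = 69 / 82 = 0.8415
F1 = 2 * P * R / (P + R)
= 2 * 0.8846 * 0.8415 / (0.8846 + 0.8415)
= 1.4887 / 1.7261
= 0.8625
As percentage: 86.3%

86.3


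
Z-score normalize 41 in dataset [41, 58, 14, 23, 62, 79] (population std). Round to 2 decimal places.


Mean = (41 + 58 + 14 + 23 + 62 + 79) / 6 = 46.1667
Variance = sum((x_i - mean)^2) / n = 511.1389
Std = sqrt(511.1389) = 22.6084
Z = (x - mean) / std
= (41 - 46.1667) / 22.6084
= -5.1667 / 22.6084
= -0.23

-0.23


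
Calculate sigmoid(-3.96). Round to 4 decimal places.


sigmoid(z) = 1 / (1 + exp(-z))
exp(-(-3.96)) = exp(3.96) = 52.4573
1 + 52.4573 = 53.4573
1 / 53.4573 = 0.0187

0.0187


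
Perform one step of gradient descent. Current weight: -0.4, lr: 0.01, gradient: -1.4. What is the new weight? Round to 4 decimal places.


w_new = w_old - lr * gradient
= -0.4 - 0.01 * -1.4
= -0.4 - (-0.014)
= -0.3860

-0.3860


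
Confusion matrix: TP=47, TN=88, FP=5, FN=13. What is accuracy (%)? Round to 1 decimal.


Accuracy = (TP + TN) / (TP + TN + FP + FN) * 100
= (47 + 88) / (47 + 88 + 5 + 13)
= 135 / 153
= 0.8824
= 88.2%

88.2


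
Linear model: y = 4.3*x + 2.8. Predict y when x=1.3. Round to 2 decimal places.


y = 4.3 * 1.3 + (2.8)
= 5.59 + (2.8)
= 8.39

8.39


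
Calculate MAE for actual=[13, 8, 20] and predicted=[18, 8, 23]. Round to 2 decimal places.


Absolute errors: [5, 0, 3]
Sum of absolute errors = 8
MAE = 8 / 3 = 2.67

2.67


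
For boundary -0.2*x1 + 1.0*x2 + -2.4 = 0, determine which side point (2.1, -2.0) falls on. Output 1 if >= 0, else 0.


Compute -0.2 * 2.1 + 1.0 * -2.0 + -2.4
= -0.42 + -2.0 + -2.4
= -4.82
Since -4.82 < 0, the point is on the negative side.

0


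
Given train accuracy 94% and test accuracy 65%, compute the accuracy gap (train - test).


Gap = train_accuracy - test_accuracy
= 94 - 65
= 29%
This large gap strongly indicates overfitting.

29


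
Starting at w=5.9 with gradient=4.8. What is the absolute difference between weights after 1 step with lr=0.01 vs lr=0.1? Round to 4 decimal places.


With lr=0.01: w_new = 5.9 - 0.01 * 4.8 = 5.852
With lr=0.1: w_new = 5.9 - 0.1 * 4.8 = 5.42
Absolute difference = |5.852 - 5.42|
= 0.4320

0.4320


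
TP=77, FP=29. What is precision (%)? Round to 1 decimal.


Precision = TP / (TP + FP) * 100
= 77 / (77 + 29)
= 77 / 106
= 0.7264
= 72.6%

72.6


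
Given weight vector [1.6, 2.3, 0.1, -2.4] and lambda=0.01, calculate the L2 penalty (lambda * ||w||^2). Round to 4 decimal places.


Squaring each weight:
1.6^2 = 2.56
2.3^2 = 5.29
0.1^2 = 0.01
(-2.4)^2 = 5.76
Sum of squares = 13.62
Penalty = 0.01 * 13.62 = 0.1362

0.1362


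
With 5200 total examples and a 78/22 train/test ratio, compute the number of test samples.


Train samples = 5200 * 78% = 4056
Test samples = 5200 - 4056
= 1144

1144


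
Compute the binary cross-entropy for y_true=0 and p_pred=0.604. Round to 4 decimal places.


For y=0: Loss = -log(1-p)
= -log(1 - 0.604)
= -log(0.396)
= -(-0.9263)
= 0.9263

0.9263


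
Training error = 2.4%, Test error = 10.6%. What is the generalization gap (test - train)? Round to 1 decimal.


Generalization gap = test_error - train_error
= 10.6 - 2.4
= 8.2%
A moderate gap.

8.2


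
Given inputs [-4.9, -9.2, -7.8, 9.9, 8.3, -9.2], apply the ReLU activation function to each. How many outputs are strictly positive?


ReLU(x) = max(0, x) for each element:
ReLU(-4.9) = 0
ReLU(-9.2) = 0
ReLU(-7.8) = 0
ReLU(9.9) = 9.9
ReLU(8.3) = 8.3
ReLU(-9.2) = 0
Active neurons (>0): 2

2


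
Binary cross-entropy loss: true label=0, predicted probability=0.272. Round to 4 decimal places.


For y=0: Loss = -log(1-p)
= -log(1 - 0.272)
= -log(0.728)
= -(-0.3175)
= 0.3175

0.3175


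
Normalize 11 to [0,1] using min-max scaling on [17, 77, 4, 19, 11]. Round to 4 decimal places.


Min = 4, Max = 77
Range = 77 - 4 = 73
Scaled = (x - min) / (max - min)
= (11 - 4) / 73
= 7 / 73
= 0.0959

0.0959


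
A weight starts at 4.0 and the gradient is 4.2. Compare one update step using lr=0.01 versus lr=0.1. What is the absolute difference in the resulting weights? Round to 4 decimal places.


With lr=0.01: w_new = 4.0 - 0.01 * 4.2 = 3.958
With lr=0.1: w_new = 4.0 - 0.1 * 4.2 = 3.58
Absolute difference = |3.958 - 3.58|
= 0.3780

0.3780


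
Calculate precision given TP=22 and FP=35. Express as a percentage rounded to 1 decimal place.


Precision = TP / (TP + FP) * 100
= 22 / (22 + 35)
= 22 / 57
= 0.386
= 38.6%

38.6


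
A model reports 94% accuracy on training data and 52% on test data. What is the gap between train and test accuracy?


Gap = train_accuracy - test_accuracy
= 94 - 52
= 42%
This large gap strongly indicates overfitting.

42


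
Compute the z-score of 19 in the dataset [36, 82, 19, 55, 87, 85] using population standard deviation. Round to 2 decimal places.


Mean = (36 + 82 + 19 + 55 + 87 + 85) / 6 = 60.6667
Variance = sum((x_i - mean)^2) / n = 686.2222
Std = sqrt(686.2222) = 26.1958
Z = (x - mean) / std
= (19 - 60.6667) / 26.1958
= -41.6667 / 26.1958
= -1.59

-1.59


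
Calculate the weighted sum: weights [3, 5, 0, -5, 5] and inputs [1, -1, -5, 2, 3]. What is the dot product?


Element-wise products:
3 * 1 = 3
5 * -1 = -5
0 * -5 = 0
-5 * 2 = -10
5 * 3 = 15
Sum = 3 + -5 + 0 + -10 + 15
= 3

3


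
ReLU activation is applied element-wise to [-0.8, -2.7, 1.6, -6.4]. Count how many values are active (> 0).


ReLU(x) = max(0, x) for each element:
ReLU(-0.8) = 0
ReLU(-2.7) = 0
ReLU(1.6) = 1.6
ReLU(-6.4) = 0
Active neurons (>0): 1

1


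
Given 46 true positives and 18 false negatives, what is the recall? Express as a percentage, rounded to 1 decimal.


Recall = TP / (TP + FN) * 100
= 46 / (46 + 18)
= 46 / 64
= 0.7188
= 71.9%

71.9


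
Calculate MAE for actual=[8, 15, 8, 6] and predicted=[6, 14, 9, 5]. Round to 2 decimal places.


Absolute errors: [2, 1, 1, 1]
Sum of absolute errors = 5
MAE = 5 / 4 = 1.25

1.25


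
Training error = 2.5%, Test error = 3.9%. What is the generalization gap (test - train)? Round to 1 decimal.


Generalization gap = test_error - train_error
= 3.9 - 2.5
= 1.4%
A small gap suggests good generalization.

1.4


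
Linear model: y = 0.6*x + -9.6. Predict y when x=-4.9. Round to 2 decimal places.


y = 0.6 * -4.9 + (-9.6)
= -2.94 + (-9.6)
= -12.54

-12.54


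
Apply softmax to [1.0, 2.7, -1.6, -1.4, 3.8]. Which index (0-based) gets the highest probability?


Softmax is a monotonic transformation, so it preserves the argmax.
We need to find the index of the maximum logit.
Index 0: 1.0
Index 1: 2.7
Index 2: -1.6
Index 3: -1.4
Index 4: 3.8
Maximum logit = 3.8 at index 4

4


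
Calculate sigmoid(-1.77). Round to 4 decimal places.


sigmoid(z) = 1 / (1 + exp(-z))
exp(-(-1.77)) = exp(1.77) = 5.8709
1 + 5.8709 = 6.8709
1 / 6.8709 = 0.1455

0.1455


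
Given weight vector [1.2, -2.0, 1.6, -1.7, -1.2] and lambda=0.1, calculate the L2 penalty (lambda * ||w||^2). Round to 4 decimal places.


Squaring each weight:
1.2^2 = 1.44
(-2.0)^2 = 4.0
1.6^2 = 2.56
(-1.7)^2 = 2.89
(-1.2)^2 = 1.44
Sum of squares = 12.33
Penalty = 0.1 * 12.33 = 1.2330

1.2330


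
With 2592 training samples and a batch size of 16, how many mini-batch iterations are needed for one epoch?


Iterations per epoch = dataset_size / batch_size
= 2592 / 16
= 162

162


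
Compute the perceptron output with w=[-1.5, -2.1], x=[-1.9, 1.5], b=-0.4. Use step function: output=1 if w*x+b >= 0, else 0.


z = w . x + b
= -1.5*-1.9 + -2.1*1.5 + -0.4
= 2.85 + -3.15 + -0.4
= -0.3 + -0.4
= -0.7
Since z = -0.7 < 0, output = 0

0


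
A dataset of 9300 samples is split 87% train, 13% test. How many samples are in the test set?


Train samples = 9300 * 87% = 8091
Test samples = 9300 - 8091
= 1209

1209


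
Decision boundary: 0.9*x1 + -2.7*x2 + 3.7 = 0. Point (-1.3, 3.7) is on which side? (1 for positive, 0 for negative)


Compute 0.9 * -1.3 + -2.7 * 3.7 + 3.7
= -1.17 + -9.99 + 3.7
= -7.46
Since -7.46 < 0, the point is on the negative side.

0


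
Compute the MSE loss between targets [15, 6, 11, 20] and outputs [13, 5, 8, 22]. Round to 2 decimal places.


Differences: [2, 1, 3, -2]
Squared errors: [4, 1, 9, 4]
Sum of squared errors = 18
MSE = 18 / 4 = 4.50

4.50


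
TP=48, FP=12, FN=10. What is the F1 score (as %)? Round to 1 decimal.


Precision = TP / (TP + FP) = 48 / 60 = 0.8
Recall = TP / (TP + FN) = 48 / 58 = 0.8276
F1 = 2 * P * R / (P + R)
= 2 * 0.8 * 0.8276 / (0.8 + 0.8276)
= 1.3241 / 1.6276
= 0.8136
As percentage: 81.4%

81.4


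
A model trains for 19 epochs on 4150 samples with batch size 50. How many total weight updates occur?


Iterations per epoch = 4150 / 50 = 83
Total updates = iterations_per_epoch * epochs
= 83 * 19
= 1577

1577


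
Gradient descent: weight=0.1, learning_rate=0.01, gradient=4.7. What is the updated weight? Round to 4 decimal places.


w_new = w_old - lr * gradient
= 0.1 - 0.01 * 4.7
= 0.1 - (0.047)
= 0.0530

0.0530


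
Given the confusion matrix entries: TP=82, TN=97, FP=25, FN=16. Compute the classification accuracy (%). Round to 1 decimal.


Accuracy = (TP + TN) / (TP + TN + FP + FN) * 100
= (82 + 97) / (82 + 97 + 25 + 16)
= 179 / 220
= 0.8136
= 81.4%

81.4


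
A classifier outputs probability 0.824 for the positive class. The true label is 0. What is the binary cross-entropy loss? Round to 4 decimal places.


For y=0: Loss = -log(1-p)
= -log(1 - 0.824)
= -log(0.176)
= -(-1.7373)
= 1.7373

1.7373


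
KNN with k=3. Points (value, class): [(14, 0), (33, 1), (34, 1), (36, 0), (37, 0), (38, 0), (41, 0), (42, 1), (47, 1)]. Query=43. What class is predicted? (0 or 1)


Distances from query 43:
Point 42 (class 1): distance = 1
Point 41 (class 0): distance = 2
Point 47 (class 1): distance = 4
K=3 nearest neighbors: classes = [1, 0, 1]
Votes for class 1: 2 / 3
Majority vote => class 1

1


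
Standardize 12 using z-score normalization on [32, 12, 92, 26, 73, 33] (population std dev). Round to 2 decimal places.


Mean = (32 + 12 + 92 + 26 + 73 + 33) / 6 = 44.6667
Variance = sum((x_i - mean)^2) / n = 792.5556
Std = sqrt(792.5556) = 28.1524
Z = (x - mean) / std
= (12 - 44.6667) / 28.1524
= -32.6667 / 28.1524
= -1.16

-1.16


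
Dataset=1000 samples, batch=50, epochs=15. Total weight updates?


Iterations per epoch = 1000 / 50 = 20
Total updates = iterations_per_epoch * epochs
= 20 * 15
= 300

300


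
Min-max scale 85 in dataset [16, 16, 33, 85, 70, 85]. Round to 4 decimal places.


Min = 16, Max = 85
Range = 85 - 16 = 69
Scaled = (x - min) / (max - min)
= (85 - 16) / 69
= 69 / 69
= 1.0000

1.0000


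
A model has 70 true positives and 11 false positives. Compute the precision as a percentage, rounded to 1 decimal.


Precision = TP / (TP + FP) * 100
= 70 / (70 + 11)
= 70 / 81
= 0.8642
= 86.4%

86.4
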